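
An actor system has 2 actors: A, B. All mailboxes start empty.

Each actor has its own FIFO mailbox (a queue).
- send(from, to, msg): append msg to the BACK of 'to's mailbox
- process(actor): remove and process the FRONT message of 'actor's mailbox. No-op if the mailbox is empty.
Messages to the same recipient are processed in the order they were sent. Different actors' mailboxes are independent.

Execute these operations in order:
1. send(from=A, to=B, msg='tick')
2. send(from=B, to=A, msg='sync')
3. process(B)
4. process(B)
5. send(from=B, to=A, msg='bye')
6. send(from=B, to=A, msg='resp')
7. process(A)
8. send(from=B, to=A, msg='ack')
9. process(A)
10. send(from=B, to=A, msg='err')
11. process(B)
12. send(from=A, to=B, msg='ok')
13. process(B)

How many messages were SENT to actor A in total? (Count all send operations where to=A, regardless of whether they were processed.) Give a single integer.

Answer: 5

Derivation:
After 1 (send(from=A, to=B, msg='tick')): A:[] B:[tick]
After 2 (send(from=B, to=A, msg='sync')): A:[sync] B:[tick]
After 3 (process(B)): A:[sync] B:[]
After 4 (process(B)): A:[sync] B:[]
After 5 (send(from=B, to=A, msg='bye')): A:[sync,bye] B:[]
After 6 (send(from=B, to=A, msg='resp')): A:[sync,bye,resp] B:[]
After 7 (process(A)): A:[bye,resp] B:[]
After 8 (send(from=B, to=A, msg='ack')): A:[bye,resp,ack] B:[]
After 9 (process(A)): A:[resp,ack] B:[]
After 10 (send(from=B, to=A, msg='err')): A:[resp,ack,err] B:[]
After 11 (process(B)): A:[resp,ack,err] B:[]
After 12 (send(from=A, to=B, msg='ok')): A:[resp,ack,err] B:[ok]
After 13 (process(B)): A:[resp,ack,err] B:[]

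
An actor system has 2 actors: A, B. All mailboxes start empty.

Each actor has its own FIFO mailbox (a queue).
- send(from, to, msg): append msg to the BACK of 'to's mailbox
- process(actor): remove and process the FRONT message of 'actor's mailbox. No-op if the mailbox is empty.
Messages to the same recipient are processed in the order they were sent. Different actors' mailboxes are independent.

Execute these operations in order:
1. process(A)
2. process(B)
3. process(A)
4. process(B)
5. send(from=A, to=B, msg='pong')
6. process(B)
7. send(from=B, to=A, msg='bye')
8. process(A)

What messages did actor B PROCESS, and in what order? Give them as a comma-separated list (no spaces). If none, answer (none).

Answer: pong

Derivation:
After 1 (process(A)): A:[] B:[]
After 2 (process(B)): A:[] B:[]
After 3 (process(A)): A:[] B:[]
After 4 (process(B)): A:[] B:[]
After 5 (send(from=A, to=B, msg='pong')): A:[] B:[pong]
After 6 (process(B)): A:[] B:[]
After 7 (send(from=B, to=A, msg='bye')): A:[bye] B:[]
After 8 (process(A)): A:[] B:[]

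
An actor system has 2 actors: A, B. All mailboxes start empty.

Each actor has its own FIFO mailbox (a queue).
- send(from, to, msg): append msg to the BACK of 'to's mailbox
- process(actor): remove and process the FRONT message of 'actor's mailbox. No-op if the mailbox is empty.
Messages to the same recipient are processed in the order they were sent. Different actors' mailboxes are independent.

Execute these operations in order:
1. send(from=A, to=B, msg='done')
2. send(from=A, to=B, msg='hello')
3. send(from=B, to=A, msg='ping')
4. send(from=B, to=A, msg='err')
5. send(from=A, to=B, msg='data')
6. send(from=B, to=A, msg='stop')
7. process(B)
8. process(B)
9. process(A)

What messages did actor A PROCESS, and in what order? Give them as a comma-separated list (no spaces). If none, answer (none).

After 1 (send(from=A, to=B, msg='done')): A:[] B:[done]
After 2 (send(from=A, to=B, msg='hello')): A:[] B:[done,hello]
After 3 (send(from=B, to=A, msg='ping')): A:[ping] B:[done,hello]
After 4 (send(from=B, to=A, msg='err')): A:[ping,err] B:[done,hello]
After 5 (send(from=A, to=B, msg='data')): A:[ping,err] B:[done,hello,data]
After 6 (send(from=B, to=A, msg='stop')): A:[ping,err,stop] B:[done,hello,data]
After 7 (process(B)): A:[ping,err,stop] B:[hello,data]
After 8 (process(B)): A:[ping,err,stop] B:[data]
After 9 (process(A)): A:[err,stop] B:[data]

Answer: ping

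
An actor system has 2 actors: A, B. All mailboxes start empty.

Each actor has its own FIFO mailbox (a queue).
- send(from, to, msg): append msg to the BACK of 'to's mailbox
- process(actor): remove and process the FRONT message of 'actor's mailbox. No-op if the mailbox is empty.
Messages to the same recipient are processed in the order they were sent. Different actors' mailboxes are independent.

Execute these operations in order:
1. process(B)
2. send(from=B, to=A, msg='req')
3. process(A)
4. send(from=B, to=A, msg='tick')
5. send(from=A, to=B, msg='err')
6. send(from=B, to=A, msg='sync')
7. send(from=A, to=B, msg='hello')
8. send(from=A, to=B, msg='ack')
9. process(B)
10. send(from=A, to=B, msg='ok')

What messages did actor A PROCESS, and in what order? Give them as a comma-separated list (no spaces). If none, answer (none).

After 1 (process(B)): A:[] B:[]
After 2 (send(from=B, to=A, msg='req')): A:[req] B:[]
After 3 (process(A)): A:[] B:[]
After 4 (send(from=B, to=A, msg='tick')): A:[tick] B:[]
After 5 (send(from=A, to=B, msg='err')): A:[tick] B:[err]
After 6 (send(from=B, to=A, msg='sync')): A:[tick,sync] B:[err]
After 7 (send(from=A, to=B, msg='hello')): A:[tick,sync] B:[err,hello]
After 8 (send(from=A, to=B, msg='ack')): A:[tick,sync] B:[err,hello,ack]
After 9 (process(B)): A:[tick,sync] B:[hello,ack]
After 10 (send(from=A, to=B, msg='ok')): A:[tick,sync] B:[hello,ack,ok]

Answer: req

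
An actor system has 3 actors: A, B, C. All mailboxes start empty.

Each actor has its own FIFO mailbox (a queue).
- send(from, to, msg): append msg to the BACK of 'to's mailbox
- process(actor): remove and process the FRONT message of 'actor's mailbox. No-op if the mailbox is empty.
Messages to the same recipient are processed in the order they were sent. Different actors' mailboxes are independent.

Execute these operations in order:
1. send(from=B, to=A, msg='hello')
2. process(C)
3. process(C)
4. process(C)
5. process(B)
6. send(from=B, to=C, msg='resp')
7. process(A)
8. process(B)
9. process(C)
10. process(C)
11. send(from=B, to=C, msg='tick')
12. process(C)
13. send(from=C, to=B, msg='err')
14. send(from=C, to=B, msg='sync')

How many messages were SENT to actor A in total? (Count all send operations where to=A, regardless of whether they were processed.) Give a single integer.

Answer: 1

Derivation:
After 1 (send(from=B, to=A, msg='hello')): A:[hello] B:[] C:[]
After 2 (process(C)): A:[hello] B:[] C:[]
After 3 (process(C)): A:[hello] B:[] C:[]
After 4 (process(C)): A:[hello] B:[] C:[]
After 5 (process(B)): A:[hello] B:[] C:[]
After 6 (send(from=B, to=C, msg='resp')): A:[hello] B:[] C:[resp]
After 7 (process(A)): A:[] B:[] C:[resp]
After 8 (process(B)): A:[] B:[] C:[resp]
After 9 (process(C)): A:[] B:[] C:[]
After 10 (process(C)): A:[] B:[] C:[]
After 11 (send(from=B, to=C, msg='tick')): A:[] B:[] C:[tick]
After 12 (process(C)): A:[] B:[] C:[]
After 13 (send(from=C, to=B, msg='err')): A:[] B:[err] C:[]
After 14 (send(from=C, to=B, msg='sync')): A:[] B:[err,sync] C:[]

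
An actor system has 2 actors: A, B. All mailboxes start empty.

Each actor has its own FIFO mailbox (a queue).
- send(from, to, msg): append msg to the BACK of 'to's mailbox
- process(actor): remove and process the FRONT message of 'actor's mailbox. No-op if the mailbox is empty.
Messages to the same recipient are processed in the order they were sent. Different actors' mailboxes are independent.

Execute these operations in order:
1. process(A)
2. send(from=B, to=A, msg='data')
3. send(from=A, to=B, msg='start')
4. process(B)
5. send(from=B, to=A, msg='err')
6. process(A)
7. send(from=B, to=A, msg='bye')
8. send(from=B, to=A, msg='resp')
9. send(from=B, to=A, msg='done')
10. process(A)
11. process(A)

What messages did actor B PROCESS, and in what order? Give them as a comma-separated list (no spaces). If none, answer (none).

Answer: start

Derivation:
After 1 (process(A)): A:[] B:[]
After 2 (send(from=B, to=A, msg='data')): A:[data] B:[]
After 3 (send(from=A, to=B, msg='start')): A:[data] B:[start]
After 4 (process(B)): A:[data] B:[]
After 5 (send(from=B, to=A, msg='err')): A:[data,err] B:[]
After 6 (process(A)): A:[err] B:[]
After 7 (send(from=B, to=A, msg='bye')): A:[err,bye] B:[]
After 8 (send(from=B, to=A, msg='resp')): A:[err,bye,resp] B:[]
After 9 (send(from=B, to=A, msg='done')): A:[err,bye,resp,done] B:[]
After 10 (process(A)): A:[bye,resp,done] B:[]
After 11 (process(A)): A:[resp,done] B:[]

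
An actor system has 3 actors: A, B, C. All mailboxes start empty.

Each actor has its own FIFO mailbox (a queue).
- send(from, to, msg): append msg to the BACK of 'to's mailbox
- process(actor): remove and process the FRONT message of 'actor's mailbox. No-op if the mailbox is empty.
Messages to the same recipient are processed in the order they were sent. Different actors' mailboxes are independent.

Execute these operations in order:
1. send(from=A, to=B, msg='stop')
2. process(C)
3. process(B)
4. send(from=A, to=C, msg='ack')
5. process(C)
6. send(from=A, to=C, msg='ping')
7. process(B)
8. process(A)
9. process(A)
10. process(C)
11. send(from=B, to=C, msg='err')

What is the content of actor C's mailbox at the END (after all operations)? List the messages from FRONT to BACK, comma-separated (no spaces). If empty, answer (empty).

After 1 (send(from=A, to=B, msg='stop')): A:[] B:[stop] C:[]
After 2 (process(C)): A:[] B:[stop] C:[]
After 3 (process(B)): A:[] B:[] C:[]
After 4 (send(from=A, to=C, msg='ack')): A:[] B:[] C:[ack]
After 5 (process(C)): A:[] B:[] C:[]
After 6 (send(from=A, to=C, msg='ping')): A:[] B:[] C:[ping]
After 7 (process(B)): A:[] B:[] C:[ping]
After 8 (process(A)): A:[] B:[] C:[ping]
After 9 (process(A)): A:[] B:[] C:[ping]
After 10 (process(C)): A:[] B:[] C:[]
After 11 (send(from=B, to=C, msg='err')): A:[] B:[] C:[err]

Answer: err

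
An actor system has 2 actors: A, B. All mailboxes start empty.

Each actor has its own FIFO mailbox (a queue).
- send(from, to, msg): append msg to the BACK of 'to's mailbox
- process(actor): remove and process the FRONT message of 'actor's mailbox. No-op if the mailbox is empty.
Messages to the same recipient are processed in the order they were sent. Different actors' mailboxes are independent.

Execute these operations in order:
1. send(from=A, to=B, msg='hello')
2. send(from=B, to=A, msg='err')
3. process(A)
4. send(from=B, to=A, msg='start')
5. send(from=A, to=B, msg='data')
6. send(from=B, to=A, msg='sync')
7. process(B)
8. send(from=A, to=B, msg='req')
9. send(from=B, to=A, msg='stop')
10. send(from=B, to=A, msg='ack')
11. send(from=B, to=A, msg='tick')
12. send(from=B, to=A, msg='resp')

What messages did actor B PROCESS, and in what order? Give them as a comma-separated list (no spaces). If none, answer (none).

Answer: hello

Derivation:
After 1 (send(from=A, to=B, msg='hello')): A:[] B:[hello]
After 2 (send(from=B, to=A, msg='err')): A:[err] B:[hello]
After 3 (process(A)): A:[] B:[hello]
After 4 (send(from=B, to=A, msg='start')): A:[start] B:[hello]
After 5 (send(from=A, to=B, msg='data')): A:[start] B:[hello,data]
After 6 (send(from=B, to=A, msg='sync')): A:[start,sync] B:[hello,data]
After 7 (process(B)): A:[start,sync] B:[data]
After 8 (send(from=A, to=B, msg='req')): A:[start,sync] B:[data,req]
After 9 (send(from=B, to=A, msg='stop')): A:[start,sync,stop] B:[data,req]
After 10 (send(from=B, to=A, msg='ack')): A:[start,sync,stop,ack] B:[data,req]
After 11 (send(from=B, to=A, msg='tick')): A:[start,sync,stop,ack,tick] B:[data,req]
After 12 (send(from=B, to=A, msg='resp')): A:[start,sync,stop,ack,tick,resp] B:[data,req]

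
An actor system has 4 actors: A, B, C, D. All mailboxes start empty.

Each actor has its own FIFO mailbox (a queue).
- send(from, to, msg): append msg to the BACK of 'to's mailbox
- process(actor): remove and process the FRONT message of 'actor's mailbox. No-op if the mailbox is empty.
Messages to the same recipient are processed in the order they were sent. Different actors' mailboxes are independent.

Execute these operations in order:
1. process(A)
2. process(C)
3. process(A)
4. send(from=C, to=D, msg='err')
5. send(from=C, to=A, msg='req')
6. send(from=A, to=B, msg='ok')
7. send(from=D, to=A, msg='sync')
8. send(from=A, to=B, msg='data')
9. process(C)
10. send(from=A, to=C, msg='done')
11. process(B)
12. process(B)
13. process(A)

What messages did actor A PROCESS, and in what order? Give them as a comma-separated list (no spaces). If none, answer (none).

After 1 (process(A)): A:[] B:[] C:[] D:[]
After 2 (process(C)): A:[] B:[] C:[] D:[]
After 3 (process(A)): A:[] B:[] C:[] D:[]
After 4 (send(from=C, to=D, msg='err')): A:[] B:[] C:[] D:[err]
After 5 (send(from=C, to=A, msg='req')): A:[req] B:[] C:[] D:[err]
After 6 (send(from=A, to=B, msg='ok')): A:[req] B:[ok] C:[] D:[err]
After 7 (send(from=D, to=A, msg='sync')): A:[req,sync] B:[ok] C:[] D:[err]
After 8 (send(from=A, to=B, msg='data')): A:[req,sync] B:[ok,data] C:[] D:[err]
After 9 (process(C)): A:[req,sync] B:[ok,data] C:[] D:[err]
After 10 (send(from=A, to=C, msg='done')): A:[req,sync] B:[ok,data] C:[done] D:[err]
After 11 (process(B)): A:[req,sync] B:[data] C:[done] D:[err]
After 12 (process(B)): A:[req,sync] B:[] C:[done] D:[err]
After 13 (process(A)): A:[sync] B:[] C:[done] D:[err]

Answer: req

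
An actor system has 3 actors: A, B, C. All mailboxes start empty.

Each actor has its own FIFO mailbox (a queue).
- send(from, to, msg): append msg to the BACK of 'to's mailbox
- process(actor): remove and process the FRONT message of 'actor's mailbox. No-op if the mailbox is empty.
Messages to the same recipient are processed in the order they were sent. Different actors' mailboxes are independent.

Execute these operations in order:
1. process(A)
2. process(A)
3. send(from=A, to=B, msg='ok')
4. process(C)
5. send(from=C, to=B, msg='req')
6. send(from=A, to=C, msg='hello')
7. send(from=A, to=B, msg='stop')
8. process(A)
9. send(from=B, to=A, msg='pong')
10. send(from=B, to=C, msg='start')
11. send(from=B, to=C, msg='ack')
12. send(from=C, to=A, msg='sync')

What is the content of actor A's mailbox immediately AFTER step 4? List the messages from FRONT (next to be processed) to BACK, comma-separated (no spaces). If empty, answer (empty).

After 1 (process(A)): A:[] B:[] C:[]
After 2 (process(A)): A:[] B:[] C:[]
After 3 (send(from=A, to=B, msg='ok')): A:[] B:[ok] C:[]
After 4 (process(C)): A:[] B:[ok] C:[]

(empty)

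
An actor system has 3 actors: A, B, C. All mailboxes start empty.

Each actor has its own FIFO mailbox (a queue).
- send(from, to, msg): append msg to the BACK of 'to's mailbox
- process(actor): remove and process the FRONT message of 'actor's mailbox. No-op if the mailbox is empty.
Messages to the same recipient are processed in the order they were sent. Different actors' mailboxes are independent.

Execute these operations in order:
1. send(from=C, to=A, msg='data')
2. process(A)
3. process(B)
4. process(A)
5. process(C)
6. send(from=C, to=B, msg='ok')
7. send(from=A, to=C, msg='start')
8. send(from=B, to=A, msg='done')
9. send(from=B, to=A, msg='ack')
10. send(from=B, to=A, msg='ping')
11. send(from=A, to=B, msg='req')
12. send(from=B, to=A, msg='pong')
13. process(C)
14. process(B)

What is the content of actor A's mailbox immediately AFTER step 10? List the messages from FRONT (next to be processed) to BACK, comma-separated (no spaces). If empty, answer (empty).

After 1 (send(from=C, to=A, msg='data')): A:[data] B:[] C:[]
After 2 (process(A)): A:[] B:[] C:[]
After 3 (process(B)): A:[] B:[] C:[]
After 4 (process(A)): A:[] B:[] C:[]
After 5 (process(C)): A:[] B:[] C:[]
After 6 (send(from=C, to=B, msg='ok')): A:[] B:[ok] C:[]
After 7 (send(from=A, to=C, msg='start')): A:[] B:[ok] C:[start]
After 8 (send(from=B, to=A, msg='done')): A:[done] B:[ok] C:[start]
After 9 (send(from=B, to=A, msg='ack')): A:[done,ack] B:[ok] C:[start]
After 10 (send(from=B, to=A, msg='ping')): A:[done,ack,ping] B:[ok] C:[start]

done,ack,ping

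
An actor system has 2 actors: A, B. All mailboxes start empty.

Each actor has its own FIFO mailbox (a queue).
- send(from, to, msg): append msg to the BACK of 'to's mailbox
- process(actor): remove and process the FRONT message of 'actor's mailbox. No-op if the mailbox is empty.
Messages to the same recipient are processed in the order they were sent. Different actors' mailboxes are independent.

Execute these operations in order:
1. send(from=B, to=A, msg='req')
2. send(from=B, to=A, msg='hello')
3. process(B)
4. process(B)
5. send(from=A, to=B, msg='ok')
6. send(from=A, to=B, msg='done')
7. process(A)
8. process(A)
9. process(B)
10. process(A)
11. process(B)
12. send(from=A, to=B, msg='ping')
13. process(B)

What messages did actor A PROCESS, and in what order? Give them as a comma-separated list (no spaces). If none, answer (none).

After 1 (send(from=B, to=A, msg='req')): A:[req] B:[]
After 2 (send(from=B, to=A, msg='hello')): A:[req,hello] B:[]
After 3 (process(B)): A:[req,hello] B:[]
After 4 (process(B)): A:[req,hello] B:[]
After 5 (send(from=A, to=B, msg='ok')): A:[req,hello] B:[ok]
After 6 (send(from=A, to=B, msg='done')): A:[req,hello] B:[ok,done]
After 7 (process(A)): A:[hello] B:[ok,done]
After 8 (process(A)): A:[] B:[ok,done]
After 9 (process(B)): A:[] B:[done]
After 10 (process(A)): A:[] B:[done]
After 11 (process(B)): A:[] B:[]
After 12 (send(from=A, to=B, msg='ping')): A:[] B:[ping]
After 13 (process(B)): A:[] B:[]

Answer: req,hello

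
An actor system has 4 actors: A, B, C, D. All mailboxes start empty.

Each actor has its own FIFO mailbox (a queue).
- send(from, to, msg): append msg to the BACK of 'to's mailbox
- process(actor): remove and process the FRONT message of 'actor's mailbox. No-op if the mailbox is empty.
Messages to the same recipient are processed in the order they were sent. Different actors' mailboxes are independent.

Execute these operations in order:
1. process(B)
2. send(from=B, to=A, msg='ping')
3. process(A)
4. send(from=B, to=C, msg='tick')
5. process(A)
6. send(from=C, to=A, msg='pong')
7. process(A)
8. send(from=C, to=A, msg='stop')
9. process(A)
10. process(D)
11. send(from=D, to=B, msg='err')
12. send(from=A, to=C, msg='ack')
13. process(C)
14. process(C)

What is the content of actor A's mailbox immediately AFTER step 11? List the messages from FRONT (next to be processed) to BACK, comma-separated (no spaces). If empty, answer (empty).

After 1 (process(B)): A:[] B:[] C:[] D:[]
After 2 (send(from=B, to=A, msg='ping')): A:[ping] B:[] C:[] D:[]
After 3 (process(A)): A:[] B:[] C:[] D:[]
After 4 (send(from=B, to=C, msg='tick')): A:[] B:[] C:[tick] D:[]
After 5 (process(A)): A:[] B:[] C:[tick] D:[]
After 6 (send(from=C, to=A, msg='pong')): A:[pong] B:[] C:[tick] D:[]
After 7 (process(A)): A:[] B:[] C:[tick] D:[]
After 8 (send(from=C, to=A, msg='stop')): A:[stop] B:[] C:[tick] D:[]
After 9 (process(A)): A:[] B:[] C:[tick] D:[]
After 10 (process(D)): A:[] B:[] C:[tick] D:[]
After 11 (send(from=D, to=B, msg='err')): A:[] B:[err] C:[tick] D:[]

(empty)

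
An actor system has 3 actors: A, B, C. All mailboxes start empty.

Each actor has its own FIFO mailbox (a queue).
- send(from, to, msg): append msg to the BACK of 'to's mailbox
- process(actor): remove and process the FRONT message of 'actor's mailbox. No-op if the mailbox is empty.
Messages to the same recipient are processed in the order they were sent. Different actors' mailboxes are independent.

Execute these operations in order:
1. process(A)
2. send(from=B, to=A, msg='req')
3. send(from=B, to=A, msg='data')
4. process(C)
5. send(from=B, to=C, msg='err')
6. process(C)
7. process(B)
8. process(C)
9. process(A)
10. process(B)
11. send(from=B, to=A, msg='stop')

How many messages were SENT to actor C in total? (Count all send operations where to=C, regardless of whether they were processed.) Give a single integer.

Answer: 1

Derivation:
After 1 (process(A)): A:[] B:[] C:[]
After 2 (send(from=B, to=A, msg='req')): A:[req] B:[] C:[]
After 3 (send(from=B, to=A, msg='data')): A:[req,data] B:[] C:[]
After 4 (process(C)): A:[req,data] B:[] C:[]
After 5 (send(from=B, to=C, msg='err')): A:[req,data] B:[] C:[err]
After 6 (process(C)): A:[req,data] B:[] C:[]
After 7 (process(B)): A:[req,data] B:[] C:[]
After 8 (process(C)): A:[req,data] B:[] C:[]
After 9 (process(A)): A:[data] B:[] C:[]
After 10 (process(B)): A:[data] B:[] C:[]
After 11 (send(from=B, to=A, msg='stop')): A:[data,stop] B:[] C:[]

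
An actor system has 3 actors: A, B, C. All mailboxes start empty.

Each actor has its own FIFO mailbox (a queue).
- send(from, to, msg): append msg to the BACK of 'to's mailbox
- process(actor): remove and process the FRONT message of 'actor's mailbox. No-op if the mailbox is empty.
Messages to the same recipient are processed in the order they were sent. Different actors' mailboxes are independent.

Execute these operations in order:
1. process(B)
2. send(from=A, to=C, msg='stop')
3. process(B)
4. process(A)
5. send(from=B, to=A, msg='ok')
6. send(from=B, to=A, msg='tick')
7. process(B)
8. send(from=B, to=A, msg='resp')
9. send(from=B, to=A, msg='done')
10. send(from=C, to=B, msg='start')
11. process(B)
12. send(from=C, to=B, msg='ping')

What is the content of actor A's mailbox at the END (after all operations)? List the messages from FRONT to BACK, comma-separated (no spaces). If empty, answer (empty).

Answer: ok,tick,resp,done

Derivation:
After 1 (process(B)): A:[] B:[] C:[]
After 2 (send(from=A, to=C, msg='stop')): A:[] B:[] C:[stop]
After 3 (process(B)): A:[] B:[] C:[stop]
After 4 (process(A)): A:[] B:[] C:[stop]
After 5 (send(from=B, to=A, msg='ok')): A:[ok] B:[] C:[stop]
After 6 (send(from=B, to=A, msg='tick')): A:[ok,tick] B:[] C:[stop]
After 7 (process(B)): A:[ok,tick] B:[] C:[stop]
After 8 (send(from=B, to=A, msg='resp')): A:[ok,tick,resp] B:[] C:[stop]
After 9 (send(from=B, to=A, msg='done')): A:[ok,tick,resp,done] B:[] C:[stop]
After 10 (send(from=C, to=B, msg='start')): A:[ok,tick,resp,done] B:[start] C:[stop]
After 11 (process(B)): A:[ok,tick,resp,done] B:[] C:[stop]
After 12 (send(from=C, to=B, msg='ping')): A:[ok,tick,resp,done] B:[ping] C:[stop]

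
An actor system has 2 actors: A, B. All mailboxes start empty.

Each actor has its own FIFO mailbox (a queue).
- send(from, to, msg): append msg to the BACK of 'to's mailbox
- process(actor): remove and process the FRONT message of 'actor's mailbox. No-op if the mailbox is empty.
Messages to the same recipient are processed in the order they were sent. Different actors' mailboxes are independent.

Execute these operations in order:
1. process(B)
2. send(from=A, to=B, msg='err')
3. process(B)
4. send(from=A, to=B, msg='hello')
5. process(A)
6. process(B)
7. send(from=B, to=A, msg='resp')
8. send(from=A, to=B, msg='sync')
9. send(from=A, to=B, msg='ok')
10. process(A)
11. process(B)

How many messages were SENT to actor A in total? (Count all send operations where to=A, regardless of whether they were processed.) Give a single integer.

Answer: 1

Derivation:
After 1 (process(B)): A:[] B:[]
After 2 (send(from=A, to=B, msg='err')): A:[] B:[err]
After 3 (process(B)): A:[] B:[]
After 4 (send(from=A, to=B, msg='hello')): A:[] B:[hello]
After 5 (process(A)): A:[] B:[hello]
After 6 (process(B)): A:[] B:[]
After 7 (send(from=B, to=A, msg='resp')): A:[resp] B:[]
After 8 (send(from=A, to=B, msg='sync')): A:[resp] B:[sync]
After 9 (send(from=A, to=B, msg='ok')): A:[resp] B:[sync,ok]
After 10 (process(A)): A:[] B:[sync,ok]
After 11 (process(B)): A:[] B:[ok]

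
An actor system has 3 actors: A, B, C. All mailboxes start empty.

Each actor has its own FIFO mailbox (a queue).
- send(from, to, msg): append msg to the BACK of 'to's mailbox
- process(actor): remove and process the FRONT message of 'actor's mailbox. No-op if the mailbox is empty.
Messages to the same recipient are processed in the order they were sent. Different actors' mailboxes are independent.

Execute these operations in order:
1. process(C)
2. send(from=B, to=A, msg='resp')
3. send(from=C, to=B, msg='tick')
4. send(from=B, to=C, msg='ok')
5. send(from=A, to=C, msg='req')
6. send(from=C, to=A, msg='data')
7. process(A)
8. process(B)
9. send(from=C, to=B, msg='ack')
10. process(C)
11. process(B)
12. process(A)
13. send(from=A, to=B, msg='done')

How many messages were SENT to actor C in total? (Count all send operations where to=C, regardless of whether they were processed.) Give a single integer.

After 1 (process(C)): A:[] B:[] C:[]
After 2 (send(from=B, to=A, msg='resp')): A:[resp] B:[] C:[]
After 3 (send(from=C, to=B, msg='tick')): A:[resp] B:[tick] C:[]
After 4 (send(from=B, to=C, msg='ok')): A:[resp] B:[tick] C:[ok]
After 5 (send(from=A, to=C, msg='req')): A:[resp] B:[tick] C:[ok,req]
After 6 (send(from=C, to=A, msg='data')): A:[resp,data] B:[tick] C:[ok,req]
After 7 (process(A)): A:[data] B:[tick] C:[ok,req]
After 8 (process(B)): A:[data] B:[] C:[ok,req]
After 9 (send(from=C, to=B, msg='ack')): A:[data] B:[ack] C:[ok,req]
After 10 (process(C)): A:[data] B:[ack] C:[req]
After 11 (process(B)): A:[data] B:[] C:[req]
After 12 (process(A)): A:[] B:[] C:[req]
After 13 (send(from=A, to=B, msg='done')): A:[] B:[done] C:[req]

Answer: 2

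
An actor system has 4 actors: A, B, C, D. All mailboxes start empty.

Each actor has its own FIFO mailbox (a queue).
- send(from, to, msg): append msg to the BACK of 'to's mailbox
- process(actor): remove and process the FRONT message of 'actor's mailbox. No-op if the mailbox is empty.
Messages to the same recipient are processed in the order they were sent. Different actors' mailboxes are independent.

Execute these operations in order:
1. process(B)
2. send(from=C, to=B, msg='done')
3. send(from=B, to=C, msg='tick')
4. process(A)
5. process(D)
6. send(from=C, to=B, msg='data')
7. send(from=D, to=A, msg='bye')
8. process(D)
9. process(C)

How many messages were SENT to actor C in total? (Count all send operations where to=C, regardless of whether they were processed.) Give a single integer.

Answer: 1

Derivation:
After 1 (process(B)): A:[] B:[] C:[] D:[]
After 2 (send(from=C, to=B, msg='done')): A:[] B:[done] C:[] D:[]
After 3 (send(from=B, to=C, msg='tick')): A:[] B:[done] C:[tick] D:[]
After 4 (process(A)): A:[] B:[done] C:[tick] D:[]
After 5 (process(D)): A:[] B:[done] C:[tick] D:[]
After 6 (send(from=C, to=B, msg='data')): A:[] B:[done,data] C:[tick] D:[]
After 7 (send(from=D, to=A, msg='bye')): A:[bye] B:[done,data] C:[tick] D:[]
After 8 (process(D)): A:[bye] B:[done,data] C:[tick] D:[]
After 9 (process(C)): A:[bye] B:[done,data] C:[] D:[]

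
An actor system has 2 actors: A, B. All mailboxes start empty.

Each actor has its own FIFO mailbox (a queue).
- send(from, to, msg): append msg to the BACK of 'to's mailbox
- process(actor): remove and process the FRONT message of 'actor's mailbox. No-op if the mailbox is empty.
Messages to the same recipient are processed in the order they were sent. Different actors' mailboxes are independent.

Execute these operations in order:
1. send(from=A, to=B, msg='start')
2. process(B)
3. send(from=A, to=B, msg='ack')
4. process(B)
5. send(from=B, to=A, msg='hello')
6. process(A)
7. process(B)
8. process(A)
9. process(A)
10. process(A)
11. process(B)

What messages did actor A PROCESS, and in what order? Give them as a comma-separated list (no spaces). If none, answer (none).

Answer: hello

Derivation:
After 1 (send(from=A, to=B, msg='start')): A:[] B:[start]
After 2 (process(B)): A:[] B:[]
After 3 (send(from=A, to=B, msg='ack')): A:[] B:[ack]
After 4 (process(B)): A:[] B:[]
After 5 (send(from=B, to=A, msg='hello')): A:[hello] B:[]
After 6 (process(A)): A:[] B:[]
After 7 (process(B)): A:[] B:[]
After 8 (process(A)): A:[] B:[]
After 9 (process(A)): A:[] B:[]
After 10 (process(A)): A:[] B:[]
After 11 (process(B)): A:[] B:[]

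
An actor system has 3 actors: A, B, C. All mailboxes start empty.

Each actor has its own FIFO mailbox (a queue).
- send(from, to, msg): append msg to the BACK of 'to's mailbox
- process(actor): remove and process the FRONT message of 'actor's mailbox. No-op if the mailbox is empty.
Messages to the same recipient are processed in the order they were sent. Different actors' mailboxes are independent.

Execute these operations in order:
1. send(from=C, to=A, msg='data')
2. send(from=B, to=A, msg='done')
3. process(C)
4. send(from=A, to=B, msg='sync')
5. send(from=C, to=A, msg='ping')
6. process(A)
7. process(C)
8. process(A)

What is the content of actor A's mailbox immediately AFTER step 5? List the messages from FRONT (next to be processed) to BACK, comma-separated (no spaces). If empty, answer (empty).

After 1 (send(from=C, to=A, msg='data')): A:[data] B:[] C:[]
After 2 (send(from=B, to=A, msg='done')): A:[data,done] B:[] C:[]
After 3 (process(C)): A:[data,done] B:[] C:[]
After 4 (send(from=A, to=B, msg='sync')): A:[data,done] B:[sync] C:[]
After 5 (send(from=C, to=A, msg='ping')): A:[data,done,ping] B:[sync] C:[]

data,done,ping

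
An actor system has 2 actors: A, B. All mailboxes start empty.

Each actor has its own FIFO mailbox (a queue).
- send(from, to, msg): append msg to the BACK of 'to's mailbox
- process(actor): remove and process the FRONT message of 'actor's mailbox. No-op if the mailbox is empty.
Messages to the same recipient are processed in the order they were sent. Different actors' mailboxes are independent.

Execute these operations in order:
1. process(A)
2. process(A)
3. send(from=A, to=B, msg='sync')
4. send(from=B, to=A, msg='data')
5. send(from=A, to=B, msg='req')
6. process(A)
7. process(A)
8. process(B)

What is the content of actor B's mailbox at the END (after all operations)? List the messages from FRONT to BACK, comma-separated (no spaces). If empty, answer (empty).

After 1 (process(A)): A:[] B:[]
After 2 (process(A)): A:[] B:[]
After 3 (send(from=A, to=B, msg='sync')): A:[] B:[sync]
After 4 (send(from=B, to=A, msg='data')): A:[data] B:[sync]
After 5 (send(from=A, to=B, msg='req')): A:[data] B:[sync,req]
After 6 (process(A)): A:[] B:[sync,req]
After 7 (process(A)): A:[] B:[sync,req]
After 8 (process(B)): A:[] B:[req]

Answer: req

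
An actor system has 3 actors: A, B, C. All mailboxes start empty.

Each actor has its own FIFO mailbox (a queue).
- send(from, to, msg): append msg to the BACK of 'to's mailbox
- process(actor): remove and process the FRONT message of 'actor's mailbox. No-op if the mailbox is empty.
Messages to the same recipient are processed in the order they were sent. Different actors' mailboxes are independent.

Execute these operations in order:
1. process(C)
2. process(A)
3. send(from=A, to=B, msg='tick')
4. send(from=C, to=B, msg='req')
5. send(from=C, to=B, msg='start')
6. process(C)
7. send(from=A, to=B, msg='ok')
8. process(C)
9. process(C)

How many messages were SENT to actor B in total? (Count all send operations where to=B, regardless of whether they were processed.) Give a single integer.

After 1 (process(C)): A:[] B:[] C:[]
After 2 (process(A)): A:[] B:[] C:[]
After 3 (send(from=A, to=B, msg='tick')): A:[] B:[tick] C:[]
After 4 (send(from=C, to=B, msg='req')): A:[] B:[tick,req] C:[]
After 5 (send(from=C, to=B, msg='start')): A:[] B:[tick,req,start] C:[]
After 6 (process(C)): A:[] B:[tick,req,start] C:[]
After 7 (send(from=A, to=B, msg='ok')): A:[] B:[tick,req,start,ok] C:[]
After 8 (process(C)): A:[] B:[tick,req,start,ok] C:[]
After 9 (process(C)): A:[] B:[tick,req,start,ok] C:[]

Answer: 4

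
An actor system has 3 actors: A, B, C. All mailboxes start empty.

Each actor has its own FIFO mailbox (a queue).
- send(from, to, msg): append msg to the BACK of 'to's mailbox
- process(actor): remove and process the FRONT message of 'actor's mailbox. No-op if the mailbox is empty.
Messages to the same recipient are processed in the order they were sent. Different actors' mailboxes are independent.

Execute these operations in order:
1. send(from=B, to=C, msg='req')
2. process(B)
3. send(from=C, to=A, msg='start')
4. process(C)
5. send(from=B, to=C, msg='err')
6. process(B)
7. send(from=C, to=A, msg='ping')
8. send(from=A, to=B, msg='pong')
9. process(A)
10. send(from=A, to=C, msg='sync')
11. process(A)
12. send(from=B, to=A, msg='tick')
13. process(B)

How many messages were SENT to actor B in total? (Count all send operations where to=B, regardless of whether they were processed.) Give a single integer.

Answer: 1

Derivation:
After 1 (send(from=B, to=C, msg='req')): A:[] B:[] C:[req]
After 2 (process(B)): A:[] B:[] C:[req]
After 3 (send(from=C, to=A, msg='start')): A:[start] B:[] C:[req]
After 4 (process(C)): A:[start] B:[] C:[]
After 5 (send(from=B, to=C, msg='err')): A:[start] B:[] C:[err]
After 6 (process(B)): A:[start] B:[] C:[err]
After 7 (send(from=C, to=A, msg='ping')): A:[start,ping] B:[] C:[err]
After 8 (send(from=A, to=B, msg='pong')): A:[start,ping] B:[pong] C:[err]
After 9 (process(A)): A:[ping] B:[pong] C:[err]
After 10 (send(from=A, to=C, msg='sync')): A:[ping] B:[pong] C:[err,sync]
After 11 (process(A)): A:[] B:[pong] C:[err,sync]
After 12 (send(from=B, to=A, msg='tick')): A:[tick] B:[pong] C:[err,sync]
After 13 (process(B)): A:[tick] B:[] C:[err,sync]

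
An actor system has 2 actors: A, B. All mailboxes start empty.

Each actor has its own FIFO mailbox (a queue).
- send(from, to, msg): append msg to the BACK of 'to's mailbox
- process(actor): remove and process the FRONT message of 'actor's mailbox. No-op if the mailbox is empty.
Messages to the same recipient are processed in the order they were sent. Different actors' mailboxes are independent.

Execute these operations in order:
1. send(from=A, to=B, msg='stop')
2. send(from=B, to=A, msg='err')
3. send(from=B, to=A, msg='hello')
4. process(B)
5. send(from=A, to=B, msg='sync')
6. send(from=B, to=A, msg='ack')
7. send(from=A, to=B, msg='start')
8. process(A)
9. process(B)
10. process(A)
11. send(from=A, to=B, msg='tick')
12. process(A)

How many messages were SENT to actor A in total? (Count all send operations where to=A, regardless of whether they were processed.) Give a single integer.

Answer: 3

Derivation:
After 1 (send(from=A, to=B, msg='stop')): A:[] B:[stop]
After 2 (send(from=B, to=A, msg='err')): A:[err] B:[stop]
After 3 (send(from=B, to=A, msg='hello')): A:[err,hello] B:[stop]
After 4 (process(B)): A:[err,hello] B:[]
After 5 (send(from=A, to=B, msg='sync')): A:[err,hello] B:[sync]
After 6 (send(from=B, to=A, msg='ack')): A:[err,hello,ack] B:[sync]
After 7 (send(from=A, to=B, msg='start')): A:[err,hello,ack] B:[sync,start]
After 8 (process(A)): A:[hello,ack] B:[sync,start]
After 9 (process(B)): A:[hello,ack] B:[start]
After 10 (process(A)): A:[ack] B:[start]
After 11 (send(from=A, to=B, msg='tick')): A:[ack] B:[start,tick]
After 12 (process(A)): A:[] B:[start,tick]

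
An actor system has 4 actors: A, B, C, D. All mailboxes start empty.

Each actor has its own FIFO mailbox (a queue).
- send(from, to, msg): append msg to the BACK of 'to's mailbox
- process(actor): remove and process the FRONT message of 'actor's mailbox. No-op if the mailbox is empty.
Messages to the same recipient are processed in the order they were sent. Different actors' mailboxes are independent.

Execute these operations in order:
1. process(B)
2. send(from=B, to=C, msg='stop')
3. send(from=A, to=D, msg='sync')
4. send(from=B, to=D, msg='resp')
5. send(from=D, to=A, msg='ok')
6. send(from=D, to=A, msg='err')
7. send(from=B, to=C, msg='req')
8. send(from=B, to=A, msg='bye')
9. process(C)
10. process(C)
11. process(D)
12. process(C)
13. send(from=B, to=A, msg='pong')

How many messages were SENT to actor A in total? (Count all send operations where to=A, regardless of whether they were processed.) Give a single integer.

After 1 (process(B)): A:[] B:[] C:[] D:[]
After 2 (send(from=B, to=C, msg='stop')): A:[] B:[] C:[stop] D:[]
After 3 (send(from=A, to=D, msg='sync')): A:[] B:[] C:[stop] D:[sync]
After 4 (send(from=B, to=D, msg='resp')): A:[] B:[] C:[stop] D:[sync,resp]
After 5 (send(from=D, to=A, msg='ok')): A:[ok] B:[] C:[stop] D:[sync,resp]
After 6 (send(from=D, to=A, msg='err')): A:[ok,err] B:[] C:[stop] D:[sync,resp]
After 7 (send(from=B, to=C, msg='req')): A:[ok,err] B:[] C:[stop,req] D:[sync,resp]
After 8 (send(from=B, to=A, msg='bye')): A:[ok,err,bye] B:[] C:[stop,req] D:[sync,resp]
After 9 (process(C)): A:[ok,err,bye] B:[] C:[req] D:[sync,resp]
After 10 (process(C)): A:[ok,err,bye] B:[] C:[] D:[sync,resp]
After 11 (process(D)): A:[ok,err,bye] B:[] C:[] D:[resp]
After 12 (process(C)): A:[ok,err,bye] B:[] C:[] D:[resp]
After 13 (send(from=B, to=A, msg='pong')): A:[ok,err,bye,pong] B:[] C:[] D:[resp]

Answer: 4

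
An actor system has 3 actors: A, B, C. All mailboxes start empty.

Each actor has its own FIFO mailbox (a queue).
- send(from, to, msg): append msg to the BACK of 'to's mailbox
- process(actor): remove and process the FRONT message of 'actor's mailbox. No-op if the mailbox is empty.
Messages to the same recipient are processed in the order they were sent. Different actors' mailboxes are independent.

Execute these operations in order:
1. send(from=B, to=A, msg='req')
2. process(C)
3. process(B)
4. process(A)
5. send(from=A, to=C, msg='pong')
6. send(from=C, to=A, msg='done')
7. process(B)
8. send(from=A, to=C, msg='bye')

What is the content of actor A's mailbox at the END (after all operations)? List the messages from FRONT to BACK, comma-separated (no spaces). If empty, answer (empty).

After 1 (send(from=B, to=A, msg='req')): A:[req] B:[] C:[]
After 2 (process(C)): A:[req] B:[] C:[]
After 3 (process(B)): A:[req] B:[] C:[]
After 4 (process(A)): A:[] B:[] C:[]
After 5 (send(from=A, to=C, msg='pong')): A:[] B:[] C:[pong]
After 6 (send(from=C, to=A, msg='done')): A:[done] B:[] C:[pong]
After 7 (process(B)): A:[done] B:[] C:[pong]
After 8 (send(from=A, to=C, msg='bye')): A:[done] B:[] C:[pong,bye]

Answer: done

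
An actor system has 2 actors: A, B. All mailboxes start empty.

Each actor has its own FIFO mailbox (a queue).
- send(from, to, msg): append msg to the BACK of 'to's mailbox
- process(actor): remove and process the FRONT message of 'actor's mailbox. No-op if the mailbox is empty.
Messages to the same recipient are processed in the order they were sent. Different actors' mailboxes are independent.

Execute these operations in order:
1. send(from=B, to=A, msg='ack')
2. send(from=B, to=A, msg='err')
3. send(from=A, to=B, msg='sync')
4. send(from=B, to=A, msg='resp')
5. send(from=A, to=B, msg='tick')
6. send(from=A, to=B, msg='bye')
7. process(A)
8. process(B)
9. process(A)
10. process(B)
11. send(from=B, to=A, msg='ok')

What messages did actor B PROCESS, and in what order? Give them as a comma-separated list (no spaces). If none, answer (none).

Answer: sync,tick

Derivation:
After 1 (send(from=B, to=A, msg='ack')): A:[ack] B:[]
After 2 (send(from=B, to=A, msg='err')): A:[ack,err] B:[]
After 3 (send(from=A, to=B, msg='sync')): A:[ack,err] B:[sync]
After 4 (send(from=B, to=A, msg='resp')): A:[ack,err,resp] B:[sync]
After 5 (send(from=A, to=B, msg='tick')): A:[ack,err,resp] B:[sync,tick]
After 6 (send(from=A, to=B, msg='bye')): A:[ack,err,resp] B:[sync,tick,bye]
After 7 (process(A)): A:[err,resp] B:[sync,tick,bye]
After 8 (process(B)): A:[err,resp] B:[tick,bye]
After 9 (process(A)): A:[resp] B:[tick,bye]
After 10 (process(B)): A:[resp] B:[bye]
After 11 (send(from=B, to=A, msg='ok')): A:[resp,ok] B:[bye]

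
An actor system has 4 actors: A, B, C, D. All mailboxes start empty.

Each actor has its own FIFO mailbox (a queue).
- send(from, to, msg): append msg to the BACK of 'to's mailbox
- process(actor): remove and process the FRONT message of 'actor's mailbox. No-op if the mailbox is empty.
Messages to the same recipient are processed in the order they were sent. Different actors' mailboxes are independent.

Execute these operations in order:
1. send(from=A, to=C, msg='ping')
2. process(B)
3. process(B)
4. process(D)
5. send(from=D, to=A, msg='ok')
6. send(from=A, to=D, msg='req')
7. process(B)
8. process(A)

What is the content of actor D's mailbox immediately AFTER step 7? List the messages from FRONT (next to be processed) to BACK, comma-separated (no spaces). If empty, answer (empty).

After 1 (send(from=A, to=C, msg='ping')): A:[] B:[] C:[ping] D:[]
After 2 (process(B)): A:[] B:[] C:[ping] D:[]
After 3 (process(B)): A:[] B:[] C:[ping] D:[]
After 4 (process(D)): A:[] B:[] C:[ping] D:[]
After 5 (send(from=D, to=A, msg='ok')): A:[ok] B:[] C:[ping] D:[]
After 6 (send(from=A, to=D, msg='req')): A:[ok] B:[] C:[ping] D:[req]
After 7 (process(B)): A:[ok] B:[] C:[ping] D:[req]

req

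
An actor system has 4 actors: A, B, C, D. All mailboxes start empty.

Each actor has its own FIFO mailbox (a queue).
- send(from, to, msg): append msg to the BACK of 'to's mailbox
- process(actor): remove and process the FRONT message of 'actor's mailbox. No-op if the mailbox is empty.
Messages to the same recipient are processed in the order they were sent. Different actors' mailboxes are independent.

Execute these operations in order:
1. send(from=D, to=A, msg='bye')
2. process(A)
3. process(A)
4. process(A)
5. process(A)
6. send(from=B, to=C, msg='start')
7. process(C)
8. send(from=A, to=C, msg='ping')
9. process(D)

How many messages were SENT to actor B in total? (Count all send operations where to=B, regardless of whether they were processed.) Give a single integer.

After 1 (send(from=D, to=A, msg='bye')): A:[bye] B:[] C:[] D:[]
After 2 (process(A)): A:[] B:[] C:[] D:[]
After 3 (process(A)): A:[] B:[] C:[] D:[]
After 4 (process(A)): A:[] B:[] C:[] D:[]
After 5 (process(A)): A:[] B:[] C:[] D:[]
After 6 (send(from=B, to=C, msg='start')): A:[] B:[] C:[start] D:[]
After 7 (process(C)): A:[] B:[] C:[] D:[]
After 8 (send(from=A, to=C, msg='ping')): A:[] B:[] C:[ping] D:[]
After 9 (process(D)): A:[] B:[] C:[ping] D:[]

Answer: 0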